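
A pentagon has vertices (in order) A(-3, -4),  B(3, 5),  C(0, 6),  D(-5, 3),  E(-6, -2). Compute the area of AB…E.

45.5

A→B: (-3)(5) − (3)(-4) = -3
B→C: (3)(6) − (0)(5) = 18
C→D: (0)(3) − (-5)(6) = 30
D→E: (-5)(-2) − (-6)(3) = 28
E→A: (-6)(-4) − (-3)(-2) = 18
Σ = 91
Area = |Σ|/2 = 45.5.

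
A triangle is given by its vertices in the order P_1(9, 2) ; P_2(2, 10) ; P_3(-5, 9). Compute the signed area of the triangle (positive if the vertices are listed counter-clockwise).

P_1→P_2: (9)(10) − (2)(2) = 86
P_2→P_3: (2)(9) − (-5)(10) = 68
P_3→P_1: (-5)(2) − (9)(9) = -91
Σ = 63
Signed area = Σ/2 = 31.5 (positive ⇒ counter-clockwise traversal).

31.5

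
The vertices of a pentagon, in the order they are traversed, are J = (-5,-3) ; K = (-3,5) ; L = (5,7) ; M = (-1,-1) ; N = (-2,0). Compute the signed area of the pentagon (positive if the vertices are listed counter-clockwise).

-37

Apply Gauss's area formula: 2A = Σ (x_i·y_{i+1} − x_{i+1}·y_i), indices taken mod 5.
Σ = (-34) + (-46) + (2) + (-2) + (6) = -74
Signed area = Σ/2 = -37 (negative ⇒ clockwise traversal).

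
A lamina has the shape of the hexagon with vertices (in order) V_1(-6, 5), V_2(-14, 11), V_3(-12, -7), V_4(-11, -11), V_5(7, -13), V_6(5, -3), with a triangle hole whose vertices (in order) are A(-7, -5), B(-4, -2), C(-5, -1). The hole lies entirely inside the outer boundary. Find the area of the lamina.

Outer boundary:
Apply the shoelace (surveyor's) formula: 2A = Σ (x_i·y_{i+1} − x_{i+1}·y_i), indices taken mod 6.
V_1→V_2: (-6)(11) − (-14)(5) = 4
V_2→V_3: (-14)(-7) − (-12)(11) = 230
V_3→V_4: (-12)(-11) − (-11)(-7) = 55
V_4→V_5: (-11)(-13) − (7)(-11) = 220
V_5→V_6: (7)(-3) − (5)(-13) = 44
V_6→V_1: (5)(5) − (-6)(-3) = 7
Σ = 560
Area = |Σ|/2 = 280.
Hole:
Σ = (-6) + (-6) + (18) = 6
Area = |Σ|/2 = 3.
Net area = 280 − 3 = 277.

277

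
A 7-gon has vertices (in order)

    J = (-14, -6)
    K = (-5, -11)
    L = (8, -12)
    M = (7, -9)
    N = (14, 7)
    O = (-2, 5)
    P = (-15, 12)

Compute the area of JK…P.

426

Apply the shoelace formula: 2A = Σ (x_i·y_{i+1} − x_{i+1}·y_i), indices taken mod 7.
J→K: (-14)(-11) − (-5)(-6) = 124
K→L: (-5)(-12) − (8)(-11) = 148
L→M: (8)(-9) − (7)(-12) = 12
M→N: (7)(7) − (14)(-9) = 175
N→O: (14)(5) − (-2)(7) = 84
O→P: (-2)(12) − (-15)(5) = 51
P→J: (-15)(-6) − (-14)(12) = 258
Σ = 852
Area = |Σ|/2 = 426.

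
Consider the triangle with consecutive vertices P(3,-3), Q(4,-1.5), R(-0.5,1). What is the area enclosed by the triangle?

Σ = (7.5) + (3.25) + (-1.5) = 9.25
Area = |Σ|/2 = 4.625.

4.625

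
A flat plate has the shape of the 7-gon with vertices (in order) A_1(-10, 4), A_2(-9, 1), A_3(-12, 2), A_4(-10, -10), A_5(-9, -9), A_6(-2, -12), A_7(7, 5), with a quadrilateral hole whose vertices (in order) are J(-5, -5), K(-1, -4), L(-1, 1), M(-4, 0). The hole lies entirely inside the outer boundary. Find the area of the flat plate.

Outer boundary:
Σ = (26) + (-6) + (140) + (0) + (90) + (74) + (78) = 402
Area = |Σ|/2 = 201.
Hole:
Apply the surveyor's formula: 2A = Σ (x_i·y_{i+1} − x_{i+1}·y_i), indices taken mod 4.
Σ = (15) + (-5) + (4) + (20) = 34
Area = |Σ|/2 = 17.
Net area = 201 − 17 = 184.

184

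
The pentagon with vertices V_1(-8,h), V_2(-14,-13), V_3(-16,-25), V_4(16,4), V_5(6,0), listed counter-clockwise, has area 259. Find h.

The doubled signed area Σ (x_i y_{i+1} − x_{i+1} y_i) is linear in h.
With h=0 it equals 558; the coefficient of h is 20 (from the two edges through V_1).
So 20·h + 558 = 2·259 = 518 ⇒ h = -2.

-2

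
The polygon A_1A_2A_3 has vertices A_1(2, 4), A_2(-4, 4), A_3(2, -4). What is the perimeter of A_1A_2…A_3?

24

|A_1A_2| = √((-6)² + (0)²) = √36 = 6
|A_2A_3| = √((6)² + (-8)²) = √100 = 10
|A_3A_1| = √((0)² + (8)²) = √64 = 8
Perimeter = 6 + 10 + 8 = 24.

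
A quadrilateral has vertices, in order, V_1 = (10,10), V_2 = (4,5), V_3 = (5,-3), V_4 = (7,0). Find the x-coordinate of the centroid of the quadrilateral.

Apply the surveyor's formula. First the cross-terms c_i = x_i·y_{i+1} − x_{i+1}·y_i:
  10, -37, 21, 70  ⇒  2A = 64, A = 32.
Then Σ (x_i + x_{i+1})·c_i = 1249, so x̄ = 1249 / (6·32) = 1249/192.

1249/192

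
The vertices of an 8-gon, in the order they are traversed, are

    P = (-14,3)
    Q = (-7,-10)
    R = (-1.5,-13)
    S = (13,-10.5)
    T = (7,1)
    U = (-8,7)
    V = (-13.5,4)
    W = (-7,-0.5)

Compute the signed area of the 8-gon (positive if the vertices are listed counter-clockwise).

317.25

Apply the shoelace (surveyor's) formula: 2A = Σ (x_i·y_{i+1} − x_{i+1}·y_i), indices taken mod 8.
P→Q: (-14)(-10) − (-7)(3) = 161
Q→R: (-7)(-13) − (-1.5)(-10) = 76
R→S: (-1.5)(-10.5) − (13)(-13) = 184.75
S→T: (13)(1) − (7)(-10.5) = 86.5
T→U: (7)(7) − (-8)(1) = 57
U→V: (-8)(4) − (-13.5)(7) = 62.5
V→W: (-13.5)(-0.5) − (-7)(4) = 34.75
W→P: (-7)(3) − (-14)(-0.5) = -28
Σ = 634.5
Signed area = Σ/2 = 317.25 (positive ⇒ counter-clockwise traversal).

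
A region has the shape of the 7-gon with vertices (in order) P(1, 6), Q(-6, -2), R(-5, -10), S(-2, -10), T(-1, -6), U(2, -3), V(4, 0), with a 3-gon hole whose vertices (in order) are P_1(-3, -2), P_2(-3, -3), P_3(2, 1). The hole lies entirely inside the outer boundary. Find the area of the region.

Outer boundary:
Apply the shoelace formula: 2A = Σ (x_i·y_{i+1} − x_{i+1}·y_i), indices taken mod 7.
Σ = (34) + (50) + (30) + (2) + (15) + (12) + (24) = 167
Area = |Σ|/2 = 83.5.
Hole:
Apply Gauss's area formula: 2A = Σ (x_i·y_{i+1} − x_{i+1}·y_i), indices taken mod 3.
P_1→P_2: (-3)(-3) − (-3)(-2) = 3
P_2→P_3: (-3)(1) − (2)(-3) = 3
P_3→P_1: (2)(-2) − (-3)(1) = -1
Σ = 5
Area = |Σ|/2 = 2.5.
Net area = 83.5 − 2.5 = 81.

81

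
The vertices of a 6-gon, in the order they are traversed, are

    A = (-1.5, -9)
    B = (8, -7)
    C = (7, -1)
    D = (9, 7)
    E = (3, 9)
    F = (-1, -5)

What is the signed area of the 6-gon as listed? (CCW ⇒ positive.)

Apply the shoelace formula: 2A = Σ (x_i·y_{i+1} − x_{i+1}·y_i), indices taken mod 6.
Σ = (82.5) + (41) + (58) + (60) + (-6) + (1.5) = 237
Signed area = Σ/2 = 118.5 (positive ⇒ counter-clockwise traversal).

118.5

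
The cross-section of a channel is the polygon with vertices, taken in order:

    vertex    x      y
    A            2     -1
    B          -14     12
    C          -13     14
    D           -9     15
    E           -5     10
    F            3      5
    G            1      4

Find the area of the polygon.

85.5

Σ = (10) + (-40) + (-69) + (-15) + (-55) + (7) + (-9) = -171
Area = |Σ|/2 = 85.5.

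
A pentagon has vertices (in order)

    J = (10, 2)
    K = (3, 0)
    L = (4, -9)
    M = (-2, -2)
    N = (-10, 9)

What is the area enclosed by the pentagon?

Apply Gauss's area formula: 2A = Σ (x_i·y_{i+1} − x_{i+1}·y_i), indices taken mod 5.
Σ = (-6) + (-27) + (-26) + (-38) + (-110) = -207
Area = |Σ|/2 = 103.5.

103.5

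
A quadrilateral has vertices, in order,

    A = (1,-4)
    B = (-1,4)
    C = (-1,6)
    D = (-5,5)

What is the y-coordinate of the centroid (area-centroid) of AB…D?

Apply Gauss's area formula. First the cross-terms c_i = x_i·y_{i+1} − x_{i+1}·y_i:
  0, -2, 25, 15  ⇒  2A = 38, A = 19.
Then Σ (y_i + y_{i+1})·c_i = 270, so ȳ = 270 / (6·19) = 45/19.

45/19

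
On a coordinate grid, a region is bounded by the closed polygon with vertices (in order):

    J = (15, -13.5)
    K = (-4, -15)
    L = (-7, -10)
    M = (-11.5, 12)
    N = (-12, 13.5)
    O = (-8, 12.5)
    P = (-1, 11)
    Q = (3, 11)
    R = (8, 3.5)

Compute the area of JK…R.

Apply the shoelace (surveyor's) formula: 2A = Σ (x_i·y_{i+1} − x_{i+1}·y_i), indices taken mod 9.
Cross-terms: -279, -65, -199, -11.25, -42, -75.5, -44, -77.5, -160.5  ⇒  Σ = -953.75
Area = |Σ|/2 = 476.875.

476.875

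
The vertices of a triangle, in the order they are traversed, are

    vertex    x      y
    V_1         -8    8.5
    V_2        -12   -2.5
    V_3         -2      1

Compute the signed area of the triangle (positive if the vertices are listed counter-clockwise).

Apply the surveyor's formula: 2A = Σ (x_i·y_{i+1} − x_{i+1}·y_i), indices taken mod 3.
Σ = (122) + (-17) + (-9) = 96
Signed area = Σ/2 = 48 (positive ⇒ counter-clockwise traversal).

48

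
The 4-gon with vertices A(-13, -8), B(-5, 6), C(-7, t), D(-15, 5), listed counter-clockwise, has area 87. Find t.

Write out the shoelace sum; only the two edges meeting at C involve t:
2·Area = [((-5)·t − (-7)·6) + ((-7)·5 − (-15)·t)] + 67
       = 10·t + 74 = 174
⇒ t = 10.

10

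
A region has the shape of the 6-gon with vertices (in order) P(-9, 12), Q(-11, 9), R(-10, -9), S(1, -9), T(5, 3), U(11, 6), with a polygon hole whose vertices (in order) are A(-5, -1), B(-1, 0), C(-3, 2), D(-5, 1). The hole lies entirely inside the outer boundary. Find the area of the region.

278

Outer boundary:
Cross-terms: 51, 189, 99, 48, -3, 186  ⇒  Σ = 570
Area = |Σ|/2 = 285.
Hole:
Apply Gauss's area formula: 2A = Σ (x_i·y_{i+1} − x_{i+1}·y_i), indices taken mod 4.
A→B: (-5)(0) − (-1)(-1) = -1
B→C: (-1)(2) − (-3)(0) = -2
C→D: (-3)(1) − (-5)(2) = 7
D→A: (-5)(-1) − (-5)(1) = 10
Σ = 14
Area = |Σ|/2 = 7.
Net area = 285 − 7 = 278.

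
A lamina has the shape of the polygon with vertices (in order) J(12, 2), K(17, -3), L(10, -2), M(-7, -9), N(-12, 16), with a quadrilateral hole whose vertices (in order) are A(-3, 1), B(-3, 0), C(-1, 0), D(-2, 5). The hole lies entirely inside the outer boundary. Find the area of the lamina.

301.5

Outer boundary:
Apply the shoelace formula: 2A = Σ (x_i·y_{i+1} − x_{i+1}·y_i), indices taken mod 5.
Cross-terms: -70, -4, -104, -220, -216  ⇒  Σ = -614
Area = |Σ|/2 = 307.
Hole:
Apply the shoelace (surveyor's) formula: 2A = Σ (x_i·y_{i+1} − x_{i+1}·y_i), indices taken mod 4.
Σ = (3) + (0) + (-5) + (13) = 11
Area = |Σ|/2 = 5.5.
Net area = 307 − 5.5 = 301.5.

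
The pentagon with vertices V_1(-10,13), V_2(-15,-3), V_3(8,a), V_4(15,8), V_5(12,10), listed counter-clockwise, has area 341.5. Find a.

Write out the shoelace sum; only the two edges meeting at V_3 involve a:
2·Area = [((-15)·a − 8·(-3)) + (8·8 − 15·a)] + 535
       = -30·a + 623 = 683
⇒ a = -2.

-2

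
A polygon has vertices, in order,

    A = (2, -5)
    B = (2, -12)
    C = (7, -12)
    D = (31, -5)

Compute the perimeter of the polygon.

|AB| = √((0)² + (-7)²) = √49 = 7
|BC| = √((5)² + (0)²) = √25 = 5
|CD| = √((24)² + (7)²) = √625 = 25
|DA| = √((-29)² + (0)²) = √841 = 29
Perimeter = 7 + 5 + 25 + 29 = 66.

66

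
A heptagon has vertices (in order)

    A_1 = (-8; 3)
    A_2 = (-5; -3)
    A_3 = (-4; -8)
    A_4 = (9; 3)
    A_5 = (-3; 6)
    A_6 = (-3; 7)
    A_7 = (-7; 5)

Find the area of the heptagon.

120

A_1→A_2: (-8)(-3) − (-5)(3) = 39
A_2→A_3: (-5)(-8) − (-4)(-3) = 28
A_3→A_4: (-4)(3) − (9)(-8) = 60
A_4→A_5: (9)(6) − (-3)(3) = 63
A_5→A_6: (-3)(7) − (-3)(6) = -3
A_6→A_7: (-3)(5) − (-7)(7) = 34
A_7→A_1: (-7)(3) − (-8)(5) = 19
Σ = 240
Area = |Σ|/2 = 120.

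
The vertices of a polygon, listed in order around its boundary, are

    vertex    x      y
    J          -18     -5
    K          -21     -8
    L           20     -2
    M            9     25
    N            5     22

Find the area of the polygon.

601.5

J→K: (-18)(-8) − (-21)(-5) = 39
K→L: (-21)(-2) − (20)(-8) = 202
L→M: (20)(25) − (9)(-2) = 518
M→N: (9)(22) − (5)(25) = 73
N→J: (5)(-5) − (-18)(22) = 371
Σ = 1203
Area = |Σ|/2 = 601.5.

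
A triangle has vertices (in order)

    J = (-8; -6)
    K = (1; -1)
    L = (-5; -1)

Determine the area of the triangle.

Cross-terms: 14, -6, 22  ⇒  Σ = 30
Area = |Σ|/2 = 15.

15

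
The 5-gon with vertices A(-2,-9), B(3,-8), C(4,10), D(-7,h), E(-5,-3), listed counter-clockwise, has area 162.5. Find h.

10

The doubled signed area Σ (x_i y_{i+1} − x_{i+1} y_i) is linear in h.
With h=0 it equals 235; the coefficient of h is 9 (from the two edges through D).
So 9·h + 235 = 2·162.5 = 325 ⇒ h = 10.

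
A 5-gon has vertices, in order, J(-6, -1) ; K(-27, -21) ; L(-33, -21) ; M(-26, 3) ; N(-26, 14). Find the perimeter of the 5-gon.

96

|JK| = √((-21)² + (-20)²) = √841 = 29
|KL| = √((-6)² + (0)²) = √36 = 6
|LM| = √((7)² + (24)²) = √625 = 25
|MN| = √((0)² + (11)²) = √121 = 11
|NJ| = √((20)² + (-15)²) = √625 = 25
Perimeter = 29 + 6 + 25 + 11 + 25 = 96.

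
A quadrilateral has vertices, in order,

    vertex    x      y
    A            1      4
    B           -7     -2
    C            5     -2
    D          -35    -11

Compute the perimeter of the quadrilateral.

|AB| = √((-8)² + (-6)²) = √100 = 10
|BC| = √((12)² + (0)²) = √144 = 12
|CD| = √((-40)² + (-9)²) = √1681 = 41
|DA| = √((36)² + (15)²) = √1521 = 39
Perimeter = 10 + 12 + 41 + 39 = 102.

102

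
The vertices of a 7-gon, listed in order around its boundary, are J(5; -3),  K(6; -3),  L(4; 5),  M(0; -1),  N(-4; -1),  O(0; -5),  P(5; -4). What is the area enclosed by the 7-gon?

43.5

Apply the shoelace (surveyor's) formula: 2A = Σ (x_i·y_{i+1} − x_{i+1}·y_i), indices taken mod 7.
Σ = (3) + (42) + (-4) + (-4) + (20) + (25) + (5) = 87
Area = |Σ|/2 = 43.5.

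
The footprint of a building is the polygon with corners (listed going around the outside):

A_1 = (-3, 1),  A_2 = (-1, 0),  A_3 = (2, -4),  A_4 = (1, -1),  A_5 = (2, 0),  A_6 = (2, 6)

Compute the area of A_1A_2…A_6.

Cross-terms: 1, 4, 2, 2, 12, 20  ⇒  Σ = 41
Area = |Σ|/2 = 20.5.

20.5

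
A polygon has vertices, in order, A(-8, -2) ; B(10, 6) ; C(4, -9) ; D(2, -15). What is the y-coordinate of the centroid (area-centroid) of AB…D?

-239/66

Apply the surveyor's formula. First the cross-terms c_i = x_i·y_{i+1} − x_{i+1}·y_i:
  -28, -114, -42, -124  ⇒  2A = -308, A = -154.
Then Σ (y_i + y_{i+1})·c_i = 3346, so ȳ = 3346 / (6·(-154)) = -239/66.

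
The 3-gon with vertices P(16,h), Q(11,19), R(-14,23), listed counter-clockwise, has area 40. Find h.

Write out the shoelace sum; only the two edges meeting at P involve h:
2·Area = [((-14)·h − 16·23) + (16·19 − 11·h)] + 519
       = -25·h + 455 = 80
⇒ h = 15.

15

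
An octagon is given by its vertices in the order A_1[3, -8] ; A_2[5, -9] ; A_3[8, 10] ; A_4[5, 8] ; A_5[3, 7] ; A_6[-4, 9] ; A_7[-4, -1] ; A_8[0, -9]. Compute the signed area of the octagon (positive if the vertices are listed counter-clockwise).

159

Σ = (13) + (122) + (14) + (11) + (55) + (40) + (36) + (27) = 318
Signed area = Σ/2 = 159 (positive ⇒ counter-clockwise traversal).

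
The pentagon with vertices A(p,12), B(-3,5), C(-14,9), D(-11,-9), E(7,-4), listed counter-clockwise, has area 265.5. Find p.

4

Write out the shoelace sum; only the two edges meeting at A involve p:
2·Area = [(7·12 − p·(-4)) + (p·5 − (-3)·12)] + 375
       = 9·p + 495 = 531
⇒ p = 4.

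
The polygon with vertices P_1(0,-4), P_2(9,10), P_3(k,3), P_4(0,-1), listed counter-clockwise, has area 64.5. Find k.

The doubled signed area Σ (x_i y_{i+1} − x_{i+1} y_i) is linear in k.
With k=0 it equals 63; the coefficient of k is -11 (from the two edges through P_3).
So -11·k + 63 = 2·64.5 = 129 ⇒ k = -6.

-6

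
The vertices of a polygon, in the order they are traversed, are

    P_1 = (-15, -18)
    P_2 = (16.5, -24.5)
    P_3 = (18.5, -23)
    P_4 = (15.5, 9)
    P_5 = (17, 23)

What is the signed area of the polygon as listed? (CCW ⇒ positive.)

751.875

Apply the shoelace (surveyor's) formula: 2A = Σ (x_i·y_{i+1} − x_{i+1}·y_i), indices taken mod 5.
Σ = (664.5) + (73.75) + (523) + (203.5) + (39) = 1503.75
Signed area = Σ/2 = 751.875 (positive ⇒ counter-clockwise traversal).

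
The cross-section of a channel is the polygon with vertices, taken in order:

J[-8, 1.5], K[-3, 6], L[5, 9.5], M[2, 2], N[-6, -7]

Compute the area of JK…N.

89

Apply the shoelace (surveyor's) formula: 2A = Σ (x_i·y_{i+1} − x_{i+1}·y_i), indices taken mod 5.
Σ = (-43.5) + (-58.5) + (-9) + (-2) + (-65) = -178
Area = |Σ|/2 = 89.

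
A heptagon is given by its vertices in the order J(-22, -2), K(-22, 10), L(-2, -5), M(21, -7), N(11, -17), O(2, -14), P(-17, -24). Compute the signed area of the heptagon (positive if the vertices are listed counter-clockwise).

-597.5

Apply the shoelace formula: 2A = Σ (x_i·y_{i+1} − x_{i+1}·y_i), indices taken mod 7.
Σ = (-264) + (130) + (119) + (-280) + (-120) + (-286) + (-494) = -1195
Signed area = Σ/2 = -597.5 (negative ⇒ clockwise traversal).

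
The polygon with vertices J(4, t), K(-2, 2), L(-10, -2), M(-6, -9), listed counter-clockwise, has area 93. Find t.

-10

The doubled signed area Σ (x_i y_{i+1} − x_{i+1} y_i) is linear in t.
With t=0 it equals 146; the coefficient of t is -4 (from the two edges through J).
So -4·t + 146 = 2·93 = 186 ⇒ t = -10.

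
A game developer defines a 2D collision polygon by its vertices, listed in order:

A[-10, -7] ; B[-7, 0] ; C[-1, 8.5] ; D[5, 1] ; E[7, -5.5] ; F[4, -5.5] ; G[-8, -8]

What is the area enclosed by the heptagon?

Apply the surveyor's formula: 2A = Σ (x_i·y_{i+1} − x_{i+1}·y_i), indices taken mod 7.
Σ = (-49) + (-59.5) + (-43.5) + (-34.5) + (-16.5) + (-76) + (-24) = -303
Area = |Σ|/2 = 151.5.

151.5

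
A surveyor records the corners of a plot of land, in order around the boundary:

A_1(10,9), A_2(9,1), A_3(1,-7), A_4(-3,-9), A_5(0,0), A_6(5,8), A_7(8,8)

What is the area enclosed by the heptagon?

98.5

Apply the shoelace (surveyor's) formula: 2A = Σ (x_i·y_{i+1} − x_{i+1}·y_i), indices taken mod 7.
Σ = (-71) + (-64) + (-30) + (0) + (0) + (-24) + (-8) = -197
Area = |Σ|/2 = 98.5.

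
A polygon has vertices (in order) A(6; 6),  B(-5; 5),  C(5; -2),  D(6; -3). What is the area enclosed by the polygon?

48

Apply Gauss's area formula: 2A = Σ (x_i·y_{i+1} − x_{i+1}·y_i), indices taken mod 4.
A→B: (6)(5) − (-5)(6) = 60
B→C: (-5)(-2) − (5)(5) = -15
C→D: (5)(-3) − (6)(-2) = -3
D→A: (6)(6) − (6)(-3) = 54
Σ = 96
Area = |Σ|/2 = 48.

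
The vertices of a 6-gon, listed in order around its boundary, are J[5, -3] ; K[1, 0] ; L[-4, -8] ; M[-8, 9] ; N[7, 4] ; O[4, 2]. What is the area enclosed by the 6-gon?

112

Apply Gauss's area formula: 2A = Σ (x_i·y_{i+1} − x_{i+1}·y_i), indices taken mod 6.
Σ = (3) + (-8) + (-100) + (-95) + (-2) + (-22) = -224
Area = |Σ|/2 = 112.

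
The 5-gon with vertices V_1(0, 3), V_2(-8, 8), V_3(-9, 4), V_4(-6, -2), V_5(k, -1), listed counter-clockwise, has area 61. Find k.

Write out the shoelace sum; only the two edges meeting at V_5 involve k:
2·Area = [((-6)·(-1) − k·(-2)) + (k·3 − 0·(-1))] + 106
       = 5·k + 112 = 122
⇒ k = 2.

2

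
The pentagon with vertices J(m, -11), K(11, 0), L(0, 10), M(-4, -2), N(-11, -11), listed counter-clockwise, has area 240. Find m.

6

Write out the shoelace sum; only the two edges meeting at J involve m:
2·Area = [((-11)·(-11) − m·(-11)) + (m·0 − 11·(-11))] + 172
       = 11·m + 414 = 480
⇒ m = 6.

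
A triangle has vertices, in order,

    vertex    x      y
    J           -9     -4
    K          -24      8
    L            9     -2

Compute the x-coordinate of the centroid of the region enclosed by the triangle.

-8

Apply the shoelace (surveyor's) formula. First the cross-terms c_i = x_i·y_{i+1} − x_{i+1}·y_i:
  -168, -24, -54  ⇒  2A = -246, A = -123.
Then Σ (x_i + x_{i+1})·c_i = 5904, so x̄ = 5904 / (6·(-123)) = -8.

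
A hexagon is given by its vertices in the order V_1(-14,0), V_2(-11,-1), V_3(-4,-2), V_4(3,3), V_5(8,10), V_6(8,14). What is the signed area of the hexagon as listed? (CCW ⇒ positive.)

Apply the shoelace formula: 2A = Σ (x_i·y_{i+1} − x_{i+1}·y_i), indices taken mod 6.
Cross-terms: 14, 18, -6, 6, 32, 196  ⇒  Σ = 260
Signed area = Σ/2 = 130 (positive ⇒ counter-clockwise traversal).

130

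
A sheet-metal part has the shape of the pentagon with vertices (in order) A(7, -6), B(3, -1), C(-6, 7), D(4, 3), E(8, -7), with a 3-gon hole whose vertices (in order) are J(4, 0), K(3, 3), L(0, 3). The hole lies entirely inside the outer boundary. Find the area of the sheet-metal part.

Outer boundary:
Apply Gauss's area formula: 2A = Σ (x_i·y_{i+1} − x_{i+1}·y_i), indices taken mod 5.
Σ = (11) + (15) + (-46) + (-52) + (1) = -71
Area = |Σ|/2 = 35.5.
Hole:
J→K: (4)(3) − (3)(0) = 12
K→L: (3)(3) − (0)(3) = 9
L→J: (0)(0) − (4)(3) = -12
Σ = 9
Area = |Σ|/2 = 4.5.
Net area = 35.5 − 4.5 = 31.

31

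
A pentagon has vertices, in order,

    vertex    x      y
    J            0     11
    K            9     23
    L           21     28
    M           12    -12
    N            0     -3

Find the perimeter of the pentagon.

|JK| = √((9)² + (12)²) = √225 = 15
|KL| = √((12)² + (5)²) = √169 = 13
|LM| = √((-9)² + (-40)²) = √1681 = 41
|MN| = √((-12)² + (9)²) = √225 = 15
|NJ| = √((0)² + (14)²) = √196 = 14
Perimeter = 15 + 13 + 41 + 15 + 14 = 98.

98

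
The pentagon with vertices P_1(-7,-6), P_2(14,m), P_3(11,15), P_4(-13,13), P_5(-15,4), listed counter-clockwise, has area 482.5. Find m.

-4

Write out the shoelace sum; only the two edges meeting at P_2 involve m:
2·Area = [((-7)·m − 14·(-6)) + (14·15 − 11·m)] + 599
       = -18·m + 893 = 965
⇒ m = -4.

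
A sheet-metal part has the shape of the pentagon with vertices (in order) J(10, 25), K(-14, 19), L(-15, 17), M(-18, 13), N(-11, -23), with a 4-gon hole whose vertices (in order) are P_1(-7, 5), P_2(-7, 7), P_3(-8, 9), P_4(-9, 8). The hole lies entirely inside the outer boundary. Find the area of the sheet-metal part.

Outer boundary:
Apply the shoelace (surveyor's) formula: 2A = Σ (x_i·y_{i+1} − x_{i+1}·y_i), indices taken mod 5.
Cross-terms: 540, 47, 111, 557, -45  ⇒  Σ = 1210
Area = |Σ|/2 = 605.
Hole:
Apply the surveyor's formula: 2A = Σ (x_i·y_{i+1} − x_{i+1}·y_i), indices taken mod 4.
Cross-terms: -14, -7, 17, 11  ⇒  Σ = 7
Area = |Σ|/2 = 3.5.
Net area = 605 − 3.5 = 601.5.

601.5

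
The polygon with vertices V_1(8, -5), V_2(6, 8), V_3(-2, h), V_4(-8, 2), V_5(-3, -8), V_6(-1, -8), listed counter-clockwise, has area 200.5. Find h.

10

Write out the shoelace sum; only the two edges meeting at V_3 involve h:
2·Area = [(6·h − (-2)·8) + ((-2)·2 − (-8)·h)] + 249
       = 14·h + 261 = 401
⇒ h = 10.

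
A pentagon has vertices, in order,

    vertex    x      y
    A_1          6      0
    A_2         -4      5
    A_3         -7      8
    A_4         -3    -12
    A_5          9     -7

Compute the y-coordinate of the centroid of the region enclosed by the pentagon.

-83/26

Apply the shoelace formula. First the cross-terms c_i = x_i·y_{i+1} − x_{i+1}·y_i:
  30, 3, 108, 129, 42  ⇒  2A = 312, A = 156.
Then Σ (y_i + y_{i+1})·c_i = -2988, so ȳ = -2988 / (6·156) = -83/26.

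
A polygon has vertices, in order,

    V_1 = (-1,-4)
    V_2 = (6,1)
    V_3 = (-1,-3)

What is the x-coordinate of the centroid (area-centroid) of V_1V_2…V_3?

4/3

Apply the shoelace (surveyor's) formula. First the cross-terms c_i = x_i·y_{i+1} − x_{i+1}·y_i:
  23, -17, 1  ⇒  2A = 7, A = 3.5.
Then Σ (x_i + x_{i+1})·c_i = 28, so x̄ = 28 / (6·3.5) = 4/3.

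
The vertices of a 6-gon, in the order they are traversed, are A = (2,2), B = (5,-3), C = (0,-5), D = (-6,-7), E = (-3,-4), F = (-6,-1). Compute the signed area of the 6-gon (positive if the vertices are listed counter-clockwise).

-49.5

Apply the shoelace formula: 2A = Σ (x_i·y_{i+1} − x_{i+1}·y_i), indices taken mod 6.
Σ = (-16) + (-25) + (-30) + (3) + (-21) + (-10) = -99
Signed area = Σ/2 = -49.5 (negative ⇒ clockwise traversal).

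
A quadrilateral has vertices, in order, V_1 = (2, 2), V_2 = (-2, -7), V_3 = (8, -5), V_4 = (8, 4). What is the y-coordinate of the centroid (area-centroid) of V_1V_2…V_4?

Apply the shoelace (surveyor's) formula. First the cross-terms c_i = x_i·y_{i+1} − x_{i+1}·y_i:
  -10, 66, 72, 8  ⇒  2A = 136, A = 68.
Then Σ (y_i + y_{i+1})·c_i = -766, so ȳ = -766 / (6·68) = -383/204.

-383/204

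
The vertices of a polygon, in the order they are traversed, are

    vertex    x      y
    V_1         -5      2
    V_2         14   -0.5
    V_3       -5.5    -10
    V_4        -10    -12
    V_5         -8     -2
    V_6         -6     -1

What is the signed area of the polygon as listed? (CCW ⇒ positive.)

Apply the shoelace (surveyor's) formula: 2A = Σ (x_i·y_{i+1} − x_{i+1}·y_i), indices taken mod 6.
Σ = (-25.5) + (-142.75) + (-34) + (-76) + (-4) + (-17) = -299.25
Signed area = Σ/2 = -149.625 (negative ⇒ clockwise traversal).

-149.625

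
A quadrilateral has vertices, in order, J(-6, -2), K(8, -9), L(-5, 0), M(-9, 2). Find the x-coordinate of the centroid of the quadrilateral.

-61/27

Apply the shoelace formula. First the cross-terms c_i = x_i·y_{i+1} − x_{i+1}·y_i:
  70, -45, -10, 30  ⇒  2A = 45, A = 22.5.
Then Σ (x_i + x_{i+1})·c_i = -305, so x̄ = -305 / (6·22.5) = -61/27.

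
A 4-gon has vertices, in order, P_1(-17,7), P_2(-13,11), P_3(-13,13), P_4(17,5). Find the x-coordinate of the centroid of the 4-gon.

Apply the shoelace (surveyor's) formula. First the cross-terms c_i = x_i·y_{i+1} − x_{i+1}·y_i:
  -96, -26, -286, 204  ⇒  2A = -204, A = -102.
Then Σ (x_i + x_{i+1})·c_i = 2412, so x̄ = 2412 / (6·(-102)) = -67/17.

-67/17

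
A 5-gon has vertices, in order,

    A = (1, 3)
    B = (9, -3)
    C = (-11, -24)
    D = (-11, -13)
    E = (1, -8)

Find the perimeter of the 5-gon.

74

|AB| = √((8)² + (-6)²) = √100 = 10
|BC| = √((-20)² + (-21)²) = √841 = 29
|CD| = √((0)² + (11)²) = √121 = 11
|DE| = √((12)² + (5)²) = √169 = 13
|EA| = √((0)² + (11)²) = √121 = 11
Perimeter = 10 + 29 + 11 + 13 + 11 = 74.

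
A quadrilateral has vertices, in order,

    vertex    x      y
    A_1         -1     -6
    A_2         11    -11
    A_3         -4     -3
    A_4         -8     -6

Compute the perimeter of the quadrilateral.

|A_1A_2| = √((12)² + (-5)²) = √169 = 13
|A_2A_3| = √((-15)² + (8)²) = √289 = 17
|A_3A_4| = √((-4)² + (-3)²) = √25 = 5
|A_4A_1| = √((7)² + (0)²) = √49 = 7
Perimeter = 13 + 17 + 5 + 7 = 42.

42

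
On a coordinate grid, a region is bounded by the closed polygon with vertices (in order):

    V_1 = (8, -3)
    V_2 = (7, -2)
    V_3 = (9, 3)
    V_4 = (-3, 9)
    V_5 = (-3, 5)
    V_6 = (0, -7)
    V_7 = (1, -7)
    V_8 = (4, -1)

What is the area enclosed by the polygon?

Apply the shoelace (surveyor's) formula: 2A = Σ (x_i·y_{i+1} − x_{i+1}·y_i), indices taken mod 8.
Σ = (5) + (39) + (90) + (12) + (21) + (7) + (27) + (-4) = 197
Area = |Σ|/2 = 98.5.

98.5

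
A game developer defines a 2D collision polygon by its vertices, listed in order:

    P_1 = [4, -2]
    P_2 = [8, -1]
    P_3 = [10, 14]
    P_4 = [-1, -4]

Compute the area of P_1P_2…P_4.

63

Apply the shoelace formula: 2A = Σ (x_i·y_{i+1} − x_{i+1}·y_i), indices taken mod 4.
Σ = (12) + (122) + (-26) + (18) = 126
Area = |Σ|/2 = 63.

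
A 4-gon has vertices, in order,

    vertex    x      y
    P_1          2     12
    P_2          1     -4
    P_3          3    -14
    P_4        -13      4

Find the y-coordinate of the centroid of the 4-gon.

262/267

Apply the shoelace formula. First the cross-terms c_i = x_i·y_{i+1} − x_{i+1}·y_i:
  -20, -2, -170, -164  ⇒  2A = -356, A = -178.
Then Σ (y_i + y_{i+1})·c_i = -1048, so ȳ = -1048 / (6·(-178)) = 262/267.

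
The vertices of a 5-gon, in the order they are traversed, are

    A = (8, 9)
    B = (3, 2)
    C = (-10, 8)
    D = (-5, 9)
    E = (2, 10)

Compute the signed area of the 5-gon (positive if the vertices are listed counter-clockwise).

-73.5

Apply Gauss's area formula: 2A = Σ (x_i·y_{i+1} − x_{i+1}·y_i), indices taken mod 5.
Σ = (-11) + (44) + (-50) + (-68) + (-62) = -147
Signed area = Σ/2 = -73.5 (negative ⇒ clockwise traversal).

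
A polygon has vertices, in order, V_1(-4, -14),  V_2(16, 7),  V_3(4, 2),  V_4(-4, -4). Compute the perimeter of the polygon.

|V_1V_2| = √((20)² + (21)²) = √841 = 29
|V_2V_3| = √((-12)² + (-5)²) = √169 = 13
|V_3V_4| = √((-8)² + (-6)²) = √100 = 10
|V_4V_1| = √((0)² + (-10)²) = √100 = 10
Perimeter = 29 + 13 + 10 + 10 = 62.

62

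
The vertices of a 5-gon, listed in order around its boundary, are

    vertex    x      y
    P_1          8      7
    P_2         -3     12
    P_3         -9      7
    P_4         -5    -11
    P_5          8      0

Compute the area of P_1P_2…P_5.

Apply the surveyor's formula: 2A = Σ (x_i·y_{i+1} − x_{i+1}·y_i), indices taken mod 5.
Σ = (117) + (87) + (134) + (88) + (56) = 482
Area = |Σ|/2 = 241.

241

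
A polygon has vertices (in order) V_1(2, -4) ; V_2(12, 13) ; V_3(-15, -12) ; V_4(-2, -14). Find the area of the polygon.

173.5

V_1→V_2: (2)(13) − (12)(-4) = 74
V_2→V_3: (12)(-12) − (-15)(13) = 51
V_3→V_4: (-15)(-14) − (-2)(-12) = 186
V_4→V_1: (-2)(-4) − (2)(-14) = 36
Σ = 347
Area = |Σ|/2 = 173.5.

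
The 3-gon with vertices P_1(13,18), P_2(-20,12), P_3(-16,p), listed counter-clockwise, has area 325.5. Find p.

Write out the shoelace sum; only the two edges meeting at P_3 involve p:
2·Area = [((-20)·p − (-16)·12) + ((-16)·18 − 13·p)] + 516
       = -33·p + 420 = 651
⇒ p = -7.

-7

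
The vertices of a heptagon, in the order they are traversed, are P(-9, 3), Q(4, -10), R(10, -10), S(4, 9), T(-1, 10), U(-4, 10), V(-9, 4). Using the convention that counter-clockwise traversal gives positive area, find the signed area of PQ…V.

215

Σ = (78) + (60) + (130) + (49) + (30) + (74) + (9) = 430
Signed area = Σ/2 = 215 (positive ⇒ counter-clockwise traversal).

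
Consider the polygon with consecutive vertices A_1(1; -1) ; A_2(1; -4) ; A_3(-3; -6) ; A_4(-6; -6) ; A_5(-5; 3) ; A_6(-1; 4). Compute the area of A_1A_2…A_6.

Σ = (-3) + (-18) + (-18) + (-48) + (-17) + (-3) = -107
Area = |Σ|/2 = 53.5.

53.5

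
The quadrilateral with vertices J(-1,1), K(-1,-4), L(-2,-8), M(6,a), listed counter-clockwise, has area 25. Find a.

9

Write out the shoelace sum; only the two edges meeting at M involve a:
2·Area = [((-2)·a − 6·(-8)) + (6·1 − (-1)·a)] + 5
       = -1·a + 59 = 50
⇒ a = 9.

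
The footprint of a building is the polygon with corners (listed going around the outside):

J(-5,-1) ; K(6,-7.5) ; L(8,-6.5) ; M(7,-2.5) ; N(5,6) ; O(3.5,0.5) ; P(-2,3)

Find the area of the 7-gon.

Σ = (43.5) + (21) + (25.5) + (54.5) + (-18.5) + (11.5) + (17) = 154.5
Area = |Σ|/2 = 77.25.

77.25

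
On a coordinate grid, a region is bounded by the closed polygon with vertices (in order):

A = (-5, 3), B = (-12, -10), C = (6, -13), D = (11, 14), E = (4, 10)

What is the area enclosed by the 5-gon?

A→B: (-5)(-10) − (-12)(3) = 86
B→C: (-12)(-13) − (6)(-10) = 216
C→D: (6)(14) − (11)(-13) = 227
D→E: (11)(10) − (4)(14) = 54
E→A: (4)(3) − (-5)(10) = 62
Σ = 645
Area = |Σ|/2 = 322.5.

322.5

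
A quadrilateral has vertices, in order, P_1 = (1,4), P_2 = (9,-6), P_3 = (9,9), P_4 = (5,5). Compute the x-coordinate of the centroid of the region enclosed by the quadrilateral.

Apply the shoelace formula. First the cross-terms c_i = x_i·y_{i+1} − x_{i+1}·y_i:
  -42, 135, 0, 15  ⇒  2A = 108, A = 54.
Then Σ (x_i + x_{i+1})·c_i = 2100, so x̄ = 2100 / (6·54) = 175/27.

175/27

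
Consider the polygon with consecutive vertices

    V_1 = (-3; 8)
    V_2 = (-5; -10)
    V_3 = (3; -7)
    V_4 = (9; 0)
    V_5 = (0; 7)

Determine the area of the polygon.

Apply Gauss's area formula: 2A = Σ (x_i·y_{i+1} − x_{i+1}·y_i), indices taken mod 5.
Σ = (70) + (65) + (63) + (63) + (21) = 282
Area = |Σ|/2 = 141.

141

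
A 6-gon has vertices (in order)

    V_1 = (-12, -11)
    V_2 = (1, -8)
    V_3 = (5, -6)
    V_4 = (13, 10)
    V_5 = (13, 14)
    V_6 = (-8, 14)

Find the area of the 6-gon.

435.5

Cross-terms: 107, 34, 128, 52, 294, 256  ⇒  Σ = 871
Area = |Σ|/2 = 435.5.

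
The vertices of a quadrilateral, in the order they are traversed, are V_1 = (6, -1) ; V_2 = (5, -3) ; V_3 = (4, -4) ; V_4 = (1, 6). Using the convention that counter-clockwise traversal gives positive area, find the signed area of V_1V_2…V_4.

-15

Σ = (-13) + (-8) + (28) + (-37) = -30
Signed area = Σ/2 = -15 (negative ⇒ clockwise traversal).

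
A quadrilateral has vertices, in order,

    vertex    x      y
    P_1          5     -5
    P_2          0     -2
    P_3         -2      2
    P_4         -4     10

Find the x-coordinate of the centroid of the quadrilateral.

Apply the shoelace (surveyor's) formula. First the cross-terms c_i = x_i·y_{i+1} − x_{i+1}·y_i:
  -10, -4, -12, -30  ⇒  2A = -56, A = -28.
Then Σ (x_i + x_{i+1})·c_i = 0, so x̄ = 0 / (6·(-28)) = 0.

0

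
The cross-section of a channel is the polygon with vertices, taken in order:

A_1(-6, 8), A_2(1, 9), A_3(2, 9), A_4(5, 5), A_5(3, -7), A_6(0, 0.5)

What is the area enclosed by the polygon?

75.75

Σ = (-62) + (-9) + (-35) + (-50) + (1.5) + (3) = -151.5
Area = |Σ|/2 = 75.75.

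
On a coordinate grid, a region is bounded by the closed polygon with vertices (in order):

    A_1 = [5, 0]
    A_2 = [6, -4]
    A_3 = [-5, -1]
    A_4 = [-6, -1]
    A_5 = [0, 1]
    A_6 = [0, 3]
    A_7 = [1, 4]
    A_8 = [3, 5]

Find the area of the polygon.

44

Apply the shoelace (surveyor's) formula: 2A = Σ (x_i·y_{i+1} − x_{i+1}·y_i), indices taken mod 8.
Σ = (-20) + (-26) + (-1) + (-6) + (0) + (-3) + (-7) + (-25) = -88
Area = |Σ|/2 = 44.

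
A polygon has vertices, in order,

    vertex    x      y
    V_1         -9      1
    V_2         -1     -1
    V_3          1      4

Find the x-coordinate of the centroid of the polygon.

-3

Apply the surveyor's formula. First the cross-terms c_i = x_i·y_{i+1} − x_{i+1}·y_i:
  10, -3, 37  ⇒  2A = 44, A = 22.
Then Σ (x_i + x_{i+1})·c_i = -396, so x̄ = -396 / (6·22) = -3.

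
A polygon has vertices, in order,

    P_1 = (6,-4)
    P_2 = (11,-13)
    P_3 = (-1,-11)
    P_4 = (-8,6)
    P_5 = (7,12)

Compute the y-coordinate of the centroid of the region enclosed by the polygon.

Apply Gauss's area formula. First the cross-terms c_i = x_i·y_{i+1} − x_{i+1}·y_i:
  -34, -134, -94, -138, -100  ⇒  2A = -500, A = -250.
Then Σ (y_i + y_{i+1})·c_i = 980, so ȳ = 980 / (6·(-250)) = -49/75.

-49/75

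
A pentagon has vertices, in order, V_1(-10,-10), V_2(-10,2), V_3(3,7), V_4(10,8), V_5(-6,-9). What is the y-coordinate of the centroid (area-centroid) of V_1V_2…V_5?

Apply Gauss's area formula. First the cross-terms c_i = x_i·y_{i+1} − x_{i+1}·y_i:
  -120, -76, -46, -42, -30  ⇒  2A = -314, A = -157.
Then Σ (y_i + y_{i+1})·c_i = 198, so ȳ = 198 / (6·(-157)) = -33/157.

-33/157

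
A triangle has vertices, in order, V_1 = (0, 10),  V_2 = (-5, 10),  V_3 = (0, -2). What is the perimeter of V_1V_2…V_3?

30

|V_1V_2| = √((-5)² + (0)²) = √25 = 5
|V_2V_3| = √((5)² + (-12)²) = √169 = 13
|V_3V_1| = √((0)² + (12)²) = √144 = 12
Perimeter = 5 + 13 + 12 = 30.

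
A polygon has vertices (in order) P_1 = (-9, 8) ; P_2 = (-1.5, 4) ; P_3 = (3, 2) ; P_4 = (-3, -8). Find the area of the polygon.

76.5

Apply the shoelace formula: 2A = Σ (x_i·y_{i+1} − x_{i+1}·y_i), indices taken mod 4.
Σ = (-24) + (-15) + (-18) + (-96) = -153
Area = |Σ|/2 = 76.5.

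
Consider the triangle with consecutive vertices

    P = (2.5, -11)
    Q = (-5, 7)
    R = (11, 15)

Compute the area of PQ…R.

Apply the shoelace formula: 2A = Σ (x_i·y_{i+1} − x_{i+1}·y_i), indices taken mod 3.
Σ = (-37.5) + (-152) + (-158.5) = -348
Area = |Σ|/2 = 174.

174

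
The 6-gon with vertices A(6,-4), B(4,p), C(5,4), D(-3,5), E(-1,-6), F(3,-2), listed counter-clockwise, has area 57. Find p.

The doubled signed area Σ (x_i y_{i+1} − x_{i+1} y_i) is linear in p.
With p=0 it equals 112; the coefficient of p is 1 (from the two edges through B).
So 1·p + 112 = 2·57 = 114 ⇒ p = 2.

2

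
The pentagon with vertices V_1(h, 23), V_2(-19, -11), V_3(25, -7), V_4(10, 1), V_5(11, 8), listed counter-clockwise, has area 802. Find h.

-18

The doubled signed area Σ (x_i y_{i+1} − x_{i+1} y_i) is linear in h.
With h=0 it equals 1262; the coefficient of h is -19 (from the two edges through V_1).
So -19·h + 1262 = 2·802 = 1604 ⇒ h = -18.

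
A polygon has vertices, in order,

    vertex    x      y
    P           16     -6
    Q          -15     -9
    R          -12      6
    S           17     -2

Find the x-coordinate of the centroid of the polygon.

-201/145

Apply the surveyor's formula. First the cross-terms c_i = x_i·y_{i+1} − x_{i+1}·y_i:
  -234, -198, -78, -70  ⇒  2A = -580, A = -290.
Then Σ (x_i + x_{i+1})·c_i = 2412, so x̄ = 2412 / (6·(-290)) = -201/145.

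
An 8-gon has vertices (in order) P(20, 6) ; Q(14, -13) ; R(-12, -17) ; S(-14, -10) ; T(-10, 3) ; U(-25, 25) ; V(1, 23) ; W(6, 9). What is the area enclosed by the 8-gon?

Apply Gauss's area formula: 2A = Σ (x_i·y_{i+1} − x_{i+1}·y_i), indices taken mod 8.
P→Q: (20)(-13) − (14)(6) = -344
Q→R: (14)(-17) − (-12)(-13) = -394
R→S: (-12)(-10) − (-14)(-17) = -118
S→T: (-14)(3) − (-10)(-10) = -142
T→U: (-10)(25) − (-25)(3) = -175
U→V: (-25)(23) − (1)(25) = -600
V→W: (1)(9) − (6)(23) = -129
W→P: (6)(6) − (20)(9) = -144
Σ = -2046
Area = |Σ|/2 = 1023.

1023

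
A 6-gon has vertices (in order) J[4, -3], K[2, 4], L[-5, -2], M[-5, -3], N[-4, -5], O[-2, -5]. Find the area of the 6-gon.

Σ = (22) + (16) + (5) + (13) + (10) + (26) = 92
Area = |Σ|/2 = 46.

46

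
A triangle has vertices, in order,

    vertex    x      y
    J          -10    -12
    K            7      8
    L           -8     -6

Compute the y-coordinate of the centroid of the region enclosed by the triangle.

Apply the shoelace formula. First the cross-terms c_i = x_i·y_{i+1} − x_{i+1}·y_i:
  4, 22, 36  ⇒  2A = 62, A = 31.
Then Σ (y_i + y_{i+1})·c_i = -620, so ȳ = -620 / (6·31) = -10/3.

-10/3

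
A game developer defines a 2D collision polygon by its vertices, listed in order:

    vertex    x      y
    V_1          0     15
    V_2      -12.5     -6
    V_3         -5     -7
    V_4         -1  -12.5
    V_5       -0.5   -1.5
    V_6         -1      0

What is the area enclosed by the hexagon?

139.625

Apply the shoelace formula: 2A = Σ (x_i·y_{i+1} − x_{i+1}·y_i), indices taken mod 6.
V_1→V_2: (0)(-6) − (-12.5)(15) = 187.5
V_2→V_3: (-12.5)(-7) − (-5)(-6) = 57.5
V_3→V_4: (-5)(-12.5) − (-1)(-7) = 55.5
V_4→V_5: (-1)(-1.5) − (-0.5)(-12.5) = -4.75
V_5→V_6: (-0.5)(0) − (-1)(-1.5) = -1.5
V_6→V_1: (-1)(15) − (0)(0) = -15
Σ = 279.25
Area = |Σ|/2 = 139.625.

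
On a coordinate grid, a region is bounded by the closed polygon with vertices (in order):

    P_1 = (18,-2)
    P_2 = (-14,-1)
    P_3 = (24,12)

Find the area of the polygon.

227

Apply the shoelace (surveyor's) formula: 2A = Σ (x_i·y_{i+1} − x_{i+1}·y_i), indices taken mod 3.
Cross-terms: -46, -144, -264  ⇒  Σ = -454
Area = |Σ|/2 = 227.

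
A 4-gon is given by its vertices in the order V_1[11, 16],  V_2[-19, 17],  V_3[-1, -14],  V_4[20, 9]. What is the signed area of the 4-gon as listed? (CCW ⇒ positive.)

Apply Gauss's area formula: 2A = Σ (x_i·y_{i+1} − x_{i+1}·y_i), indices taken mod 4.
Σ = (491) + (283) + (271) + (221) = 1266
Signed area = Σ/2 = 633 (positive ⇒ counter-clockwise traversal).

633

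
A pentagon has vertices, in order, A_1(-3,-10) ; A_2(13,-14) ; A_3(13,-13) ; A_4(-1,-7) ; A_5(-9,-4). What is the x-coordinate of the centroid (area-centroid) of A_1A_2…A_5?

116/75

Apply the shoelace formula. First the cross-terms c_i = x_i·y_{i+1} − x_{i+1}·y_i:
  172, 13, -104, -59, 78  ⇒  2A = 100, A = 50.
Then Σ (x_i + x_{i+1})·c_i = 464, so x̄ = 464 / (6·50) = 116/75.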